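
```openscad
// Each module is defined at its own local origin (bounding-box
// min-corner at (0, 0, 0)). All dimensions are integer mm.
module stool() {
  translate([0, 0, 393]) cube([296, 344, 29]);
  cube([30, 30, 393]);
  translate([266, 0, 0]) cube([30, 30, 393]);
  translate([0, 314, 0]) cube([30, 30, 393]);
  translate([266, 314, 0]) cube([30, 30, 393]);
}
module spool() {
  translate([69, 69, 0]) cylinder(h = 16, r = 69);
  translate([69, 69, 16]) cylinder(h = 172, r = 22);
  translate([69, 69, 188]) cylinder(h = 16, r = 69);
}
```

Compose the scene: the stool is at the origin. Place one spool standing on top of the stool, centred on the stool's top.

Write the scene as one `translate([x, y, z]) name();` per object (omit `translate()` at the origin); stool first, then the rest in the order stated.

stool();
translate([79, 103, 422]) spool();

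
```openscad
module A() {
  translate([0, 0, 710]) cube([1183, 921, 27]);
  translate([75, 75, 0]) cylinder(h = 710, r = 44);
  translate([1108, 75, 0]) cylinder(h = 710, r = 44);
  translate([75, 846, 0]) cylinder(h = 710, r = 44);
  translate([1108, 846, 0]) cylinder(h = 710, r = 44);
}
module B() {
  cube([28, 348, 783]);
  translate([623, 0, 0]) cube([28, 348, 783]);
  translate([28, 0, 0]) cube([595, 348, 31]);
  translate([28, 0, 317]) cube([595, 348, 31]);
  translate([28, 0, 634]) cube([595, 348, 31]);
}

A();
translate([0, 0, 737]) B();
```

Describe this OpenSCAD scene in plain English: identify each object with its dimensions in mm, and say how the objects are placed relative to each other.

A is a rectangular dining table. The top is 1183×921×27 mm with its upper surface at z = 737 mm. It stands on four round legs of 88 mm diameter, each leg's bounding box inset 31 mm from the nearest pair of top edges, running from the floor to the underside of the top.

B is a bookshelf 651 mm wide overall, 348 mm deep and 783 mm tall. The two sides are 28 mm thick vertical panels. 3 horizontal shelves of 31 mm thickness span between the inner faces of the sides; the lowest shelf sits on the floor and shelves are stacked with a clear vertical gap of 286 mm between each pair.

The bookshelf is on top of the table.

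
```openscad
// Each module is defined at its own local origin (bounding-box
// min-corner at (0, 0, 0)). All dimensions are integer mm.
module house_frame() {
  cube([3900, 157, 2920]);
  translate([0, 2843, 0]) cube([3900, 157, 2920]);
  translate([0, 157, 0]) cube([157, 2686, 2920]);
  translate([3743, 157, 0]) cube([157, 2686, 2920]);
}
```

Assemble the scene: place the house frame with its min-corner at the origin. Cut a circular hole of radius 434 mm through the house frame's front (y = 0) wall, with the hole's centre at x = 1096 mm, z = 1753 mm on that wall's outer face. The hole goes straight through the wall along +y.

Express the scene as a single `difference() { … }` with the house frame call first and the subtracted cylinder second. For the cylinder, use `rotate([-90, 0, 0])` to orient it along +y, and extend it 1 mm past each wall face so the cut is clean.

difference() {
  house_frame();
  translate([1096, -1, 1753]) rotate([-90, 0, 0]) cylinder(h = 159, r = 434);
}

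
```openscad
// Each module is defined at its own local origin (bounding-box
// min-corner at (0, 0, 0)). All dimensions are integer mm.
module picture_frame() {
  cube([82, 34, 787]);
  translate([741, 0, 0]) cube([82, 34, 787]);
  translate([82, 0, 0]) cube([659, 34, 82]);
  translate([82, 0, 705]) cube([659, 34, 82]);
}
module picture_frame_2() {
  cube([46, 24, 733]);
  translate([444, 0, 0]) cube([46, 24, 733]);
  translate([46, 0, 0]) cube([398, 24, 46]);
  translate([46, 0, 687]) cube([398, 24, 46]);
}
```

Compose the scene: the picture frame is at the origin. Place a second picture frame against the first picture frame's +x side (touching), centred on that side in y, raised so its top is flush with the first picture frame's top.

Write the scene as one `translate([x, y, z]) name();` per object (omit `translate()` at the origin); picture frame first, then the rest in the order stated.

picture_frame();
translate([823, 5, 54]) picture_frame_2();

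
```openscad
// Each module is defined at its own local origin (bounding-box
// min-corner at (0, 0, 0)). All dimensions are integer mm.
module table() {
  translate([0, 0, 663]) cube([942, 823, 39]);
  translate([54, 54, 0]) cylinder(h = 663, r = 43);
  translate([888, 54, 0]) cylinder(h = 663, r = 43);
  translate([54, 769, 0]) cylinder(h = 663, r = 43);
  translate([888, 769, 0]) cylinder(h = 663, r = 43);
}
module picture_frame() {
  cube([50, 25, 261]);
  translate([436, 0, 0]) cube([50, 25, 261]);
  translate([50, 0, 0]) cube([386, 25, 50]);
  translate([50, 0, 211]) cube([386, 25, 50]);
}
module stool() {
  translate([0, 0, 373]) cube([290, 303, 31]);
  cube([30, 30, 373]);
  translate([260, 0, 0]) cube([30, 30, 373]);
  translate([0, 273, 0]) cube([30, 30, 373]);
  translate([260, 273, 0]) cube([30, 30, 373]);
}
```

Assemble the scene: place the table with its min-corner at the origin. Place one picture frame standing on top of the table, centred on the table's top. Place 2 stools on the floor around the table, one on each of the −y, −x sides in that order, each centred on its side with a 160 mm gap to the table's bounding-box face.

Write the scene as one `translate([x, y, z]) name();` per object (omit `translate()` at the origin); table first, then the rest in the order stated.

table();
translate([228, 399, 702]) picture_frame();
translate([326, -463, 0]) stool();
translate([-450, 260, 0]) stool();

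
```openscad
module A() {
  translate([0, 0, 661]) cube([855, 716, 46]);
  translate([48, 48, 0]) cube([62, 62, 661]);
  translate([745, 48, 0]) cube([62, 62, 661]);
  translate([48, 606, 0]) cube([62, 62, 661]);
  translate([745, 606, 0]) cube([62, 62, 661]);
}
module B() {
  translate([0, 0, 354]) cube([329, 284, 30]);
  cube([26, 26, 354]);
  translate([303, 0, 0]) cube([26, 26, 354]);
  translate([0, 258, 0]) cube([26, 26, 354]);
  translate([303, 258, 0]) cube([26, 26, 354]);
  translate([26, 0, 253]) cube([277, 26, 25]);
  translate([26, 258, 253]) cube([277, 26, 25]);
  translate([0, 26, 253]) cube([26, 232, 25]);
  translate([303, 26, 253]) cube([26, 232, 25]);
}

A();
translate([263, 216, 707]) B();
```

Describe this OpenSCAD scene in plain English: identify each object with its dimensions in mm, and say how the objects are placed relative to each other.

A is a table: top 855 mm (x) × 716 mm (y), 46 mm thick, upper face at z = 707 mm, on four 62×62 mm square legs, each inset 48 mm from the nearest pair of top edges, running from z = 0 to the bottom of the top.

B is a four-legged stool. The seat is 329×284 mm, 30 mm thick, top at z = 384 mm. It stands on four square legs, each 26×26 mm in cross-section, from z = 0 to the seat underside, each flush with a corner of the seat. Four stretchers, 26 mm wide and 25 mm tall, connect adjacent legs with their undersides at z = 253 mm, each running between the inner faces of the legs it joins and aligned with the legs' outer faces on the other axis.

The stool is on top of the table, centred.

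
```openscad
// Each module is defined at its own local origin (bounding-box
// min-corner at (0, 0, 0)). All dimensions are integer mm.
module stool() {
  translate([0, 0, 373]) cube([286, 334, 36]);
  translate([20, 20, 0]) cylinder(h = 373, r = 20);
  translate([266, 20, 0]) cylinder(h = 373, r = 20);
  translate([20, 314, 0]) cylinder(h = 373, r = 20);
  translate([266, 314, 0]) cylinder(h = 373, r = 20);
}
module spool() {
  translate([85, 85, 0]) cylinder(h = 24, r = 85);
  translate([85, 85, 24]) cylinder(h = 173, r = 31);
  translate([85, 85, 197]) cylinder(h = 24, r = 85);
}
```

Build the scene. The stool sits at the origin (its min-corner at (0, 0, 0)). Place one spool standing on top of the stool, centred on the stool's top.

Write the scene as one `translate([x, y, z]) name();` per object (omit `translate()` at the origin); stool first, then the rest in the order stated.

stool();
translate([58, 82, 409]) spool();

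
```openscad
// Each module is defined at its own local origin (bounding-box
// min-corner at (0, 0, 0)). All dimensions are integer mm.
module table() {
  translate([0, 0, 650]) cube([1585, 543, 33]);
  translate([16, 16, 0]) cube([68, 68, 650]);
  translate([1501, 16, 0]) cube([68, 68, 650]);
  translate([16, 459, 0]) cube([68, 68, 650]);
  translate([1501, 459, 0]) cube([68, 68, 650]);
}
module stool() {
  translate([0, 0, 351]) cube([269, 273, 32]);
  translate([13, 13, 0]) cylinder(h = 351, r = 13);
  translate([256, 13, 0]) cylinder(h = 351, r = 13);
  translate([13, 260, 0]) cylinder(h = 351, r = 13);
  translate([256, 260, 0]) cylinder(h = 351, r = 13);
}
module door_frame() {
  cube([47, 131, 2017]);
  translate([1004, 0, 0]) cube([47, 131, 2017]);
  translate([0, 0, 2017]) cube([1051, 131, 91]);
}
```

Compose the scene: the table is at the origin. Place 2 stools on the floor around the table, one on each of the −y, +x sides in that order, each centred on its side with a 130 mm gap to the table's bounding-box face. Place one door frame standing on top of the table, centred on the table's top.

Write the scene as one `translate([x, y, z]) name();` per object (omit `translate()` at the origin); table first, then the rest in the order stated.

table();
translate([658, -403, 0]) stool();
translate([1715, 135, 0]) stool();
translate([267, 206, 683]) door_frame();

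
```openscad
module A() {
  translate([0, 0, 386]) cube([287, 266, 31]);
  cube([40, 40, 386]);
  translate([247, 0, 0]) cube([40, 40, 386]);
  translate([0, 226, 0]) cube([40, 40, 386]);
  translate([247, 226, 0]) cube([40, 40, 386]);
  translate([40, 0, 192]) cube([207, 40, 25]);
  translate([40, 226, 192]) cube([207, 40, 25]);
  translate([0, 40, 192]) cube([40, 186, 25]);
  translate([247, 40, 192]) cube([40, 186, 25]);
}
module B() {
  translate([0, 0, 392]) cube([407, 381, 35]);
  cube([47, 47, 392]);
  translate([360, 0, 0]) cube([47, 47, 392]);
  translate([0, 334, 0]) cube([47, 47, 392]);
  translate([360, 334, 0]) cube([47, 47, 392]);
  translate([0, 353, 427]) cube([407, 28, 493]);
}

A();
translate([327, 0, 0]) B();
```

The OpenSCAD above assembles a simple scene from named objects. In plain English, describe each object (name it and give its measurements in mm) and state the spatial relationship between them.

A is a four-legged stool. The seat is a 287×266×31 mm slab whose top surface is at z = 417 mm; four square legs, each 40×40 mm in cross-section, run from the floor (z = 0) to the underside of the seat, each flush with a corner of the seat. Four stretchers, 40 mm wide and 25 mm tall, connect adjacent legs with their undersides at z = 192 mm, each running between the inner faces of the legs it joins and aligned with the legs' outer faces on the other axis.

B is a chair. The seat is a 407×381×35 mm slab with its top at z = 427 mm, on four 47×47 mm corner legs (flush with the seat edges, standing on z = 0). A flat backrest 28 mm thick, 493 mm tall, spans the full seat width and rises from the seat top along its +y edge, rear face flush with the rear of the seat.

The chair is on the floor beside the stool on its +x side.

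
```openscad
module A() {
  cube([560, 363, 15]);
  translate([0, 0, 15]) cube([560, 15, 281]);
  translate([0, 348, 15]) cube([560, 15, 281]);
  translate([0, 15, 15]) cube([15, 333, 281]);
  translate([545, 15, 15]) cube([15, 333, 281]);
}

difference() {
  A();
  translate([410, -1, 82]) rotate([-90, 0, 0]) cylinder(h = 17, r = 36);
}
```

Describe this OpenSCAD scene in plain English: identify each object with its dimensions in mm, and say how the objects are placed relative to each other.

A is an open-topped rectangular box: outside dimensions 560×363×296 mm, with a uniform wall and base thickness of 15 mm. The base is a full 560×363 slab on the floor; four walls sit on top of the base. The front and back walls (the −y and +y sides) span the full width; the two side walls fit between them.

The open box has a circular hole of radius 36 mm through its front wall, centred at (x = 410, z = 82).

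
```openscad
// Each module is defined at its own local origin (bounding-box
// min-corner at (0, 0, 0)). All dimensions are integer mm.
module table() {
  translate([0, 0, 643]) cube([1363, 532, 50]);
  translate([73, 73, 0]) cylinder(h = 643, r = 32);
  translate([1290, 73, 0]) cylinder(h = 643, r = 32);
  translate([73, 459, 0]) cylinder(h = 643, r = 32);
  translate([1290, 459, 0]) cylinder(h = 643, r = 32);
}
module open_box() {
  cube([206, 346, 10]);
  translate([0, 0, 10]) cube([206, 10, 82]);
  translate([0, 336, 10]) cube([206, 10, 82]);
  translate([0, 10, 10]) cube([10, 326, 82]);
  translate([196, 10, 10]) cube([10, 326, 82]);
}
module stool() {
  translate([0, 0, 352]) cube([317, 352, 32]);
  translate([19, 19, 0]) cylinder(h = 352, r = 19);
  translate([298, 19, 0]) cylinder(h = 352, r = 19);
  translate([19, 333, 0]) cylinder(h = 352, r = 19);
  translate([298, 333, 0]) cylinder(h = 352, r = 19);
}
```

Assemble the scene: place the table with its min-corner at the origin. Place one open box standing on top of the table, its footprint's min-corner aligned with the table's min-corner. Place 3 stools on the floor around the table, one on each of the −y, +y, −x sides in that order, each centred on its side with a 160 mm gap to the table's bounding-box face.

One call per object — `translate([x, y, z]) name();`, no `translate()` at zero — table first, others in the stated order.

table();
translate([0, 0, 693]) open_box();
translate([523, -512, 0]) stool();
translate([523, 692, 0]) stool();
translate([-477, 90, 0]) stool();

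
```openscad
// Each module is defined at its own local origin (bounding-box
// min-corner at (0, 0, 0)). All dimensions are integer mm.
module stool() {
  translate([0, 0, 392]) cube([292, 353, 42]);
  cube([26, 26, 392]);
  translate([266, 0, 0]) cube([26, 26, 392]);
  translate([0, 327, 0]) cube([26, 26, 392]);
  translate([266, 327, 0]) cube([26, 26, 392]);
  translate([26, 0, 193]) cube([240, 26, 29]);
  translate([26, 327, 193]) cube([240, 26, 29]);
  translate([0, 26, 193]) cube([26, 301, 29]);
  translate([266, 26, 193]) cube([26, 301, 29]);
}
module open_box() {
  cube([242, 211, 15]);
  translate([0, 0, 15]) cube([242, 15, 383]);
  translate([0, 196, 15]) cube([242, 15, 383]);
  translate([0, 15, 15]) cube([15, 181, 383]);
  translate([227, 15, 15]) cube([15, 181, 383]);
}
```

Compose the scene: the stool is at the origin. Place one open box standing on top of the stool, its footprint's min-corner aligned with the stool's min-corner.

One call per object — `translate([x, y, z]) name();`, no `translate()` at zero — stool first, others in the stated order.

stool();
translate([0, 0, 434]) open_box();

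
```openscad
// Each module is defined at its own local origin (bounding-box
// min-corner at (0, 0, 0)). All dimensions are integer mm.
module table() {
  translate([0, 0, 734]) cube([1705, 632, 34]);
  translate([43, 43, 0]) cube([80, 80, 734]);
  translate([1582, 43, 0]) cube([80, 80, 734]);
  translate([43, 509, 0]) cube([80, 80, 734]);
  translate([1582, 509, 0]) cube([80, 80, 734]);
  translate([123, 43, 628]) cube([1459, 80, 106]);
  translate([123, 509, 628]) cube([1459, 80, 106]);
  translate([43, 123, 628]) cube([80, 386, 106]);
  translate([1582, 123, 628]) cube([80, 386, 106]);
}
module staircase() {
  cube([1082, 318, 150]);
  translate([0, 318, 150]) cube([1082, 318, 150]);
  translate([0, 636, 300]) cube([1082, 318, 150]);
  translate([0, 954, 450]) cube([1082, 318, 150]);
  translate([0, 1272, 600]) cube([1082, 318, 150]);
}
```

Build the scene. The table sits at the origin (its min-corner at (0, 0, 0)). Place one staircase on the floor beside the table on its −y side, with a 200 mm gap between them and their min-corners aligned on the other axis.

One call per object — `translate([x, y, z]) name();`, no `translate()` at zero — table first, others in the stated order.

table();
translate([0, -1790, 0]) staircase();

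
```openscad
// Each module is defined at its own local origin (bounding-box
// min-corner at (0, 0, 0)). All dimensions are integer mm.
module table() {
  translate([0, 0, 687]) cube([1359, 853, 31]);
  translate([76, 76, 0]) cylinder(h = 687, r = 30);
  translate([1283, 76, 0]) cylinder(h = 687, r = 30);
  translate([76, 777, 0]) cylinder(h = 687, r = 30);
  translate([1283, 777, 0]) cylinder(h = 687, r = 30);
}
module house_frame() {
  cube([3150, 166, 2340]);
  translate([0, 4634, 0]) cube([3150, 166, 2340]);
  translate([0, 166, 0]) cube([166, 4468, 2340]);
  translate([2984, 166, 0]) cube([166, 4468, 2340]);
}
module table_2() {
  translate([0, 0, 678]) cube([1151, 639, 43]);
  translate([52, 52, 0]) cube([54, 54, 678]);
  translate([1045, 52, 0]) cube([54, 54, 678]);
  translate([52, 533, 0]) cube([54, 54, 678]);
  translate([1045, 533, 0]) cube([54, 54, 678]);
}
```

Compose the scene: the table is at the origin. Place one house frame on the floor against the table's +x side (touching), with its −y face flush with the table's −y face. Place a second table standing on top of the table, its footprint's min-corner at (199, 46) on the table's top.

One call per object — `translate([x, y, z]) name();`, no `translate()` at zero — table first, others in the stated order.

table();
translate([1359, 0, 0]) house_frame();
translate([199, 46, 718]) table_2();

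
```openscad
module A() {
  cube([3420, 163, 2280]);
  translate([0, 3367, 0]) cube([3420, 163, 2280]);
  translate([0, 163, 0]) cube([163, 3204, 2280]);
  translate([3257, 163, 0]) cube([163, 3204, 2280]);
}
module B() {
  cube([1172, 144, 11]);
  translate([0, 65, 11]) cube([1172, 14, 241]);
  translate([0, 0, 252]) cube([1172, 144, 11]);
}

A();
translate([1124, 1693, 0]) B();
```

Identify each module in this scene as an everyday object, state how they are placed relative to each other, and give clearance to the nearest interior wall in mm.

Clearances: x = 961, y = 1530; minimum 961 mm.

A is a house frame. B is an I-beam. The I-beam sits inside the house frame, centred. The clearance to the nearest interior wall is 961 mm.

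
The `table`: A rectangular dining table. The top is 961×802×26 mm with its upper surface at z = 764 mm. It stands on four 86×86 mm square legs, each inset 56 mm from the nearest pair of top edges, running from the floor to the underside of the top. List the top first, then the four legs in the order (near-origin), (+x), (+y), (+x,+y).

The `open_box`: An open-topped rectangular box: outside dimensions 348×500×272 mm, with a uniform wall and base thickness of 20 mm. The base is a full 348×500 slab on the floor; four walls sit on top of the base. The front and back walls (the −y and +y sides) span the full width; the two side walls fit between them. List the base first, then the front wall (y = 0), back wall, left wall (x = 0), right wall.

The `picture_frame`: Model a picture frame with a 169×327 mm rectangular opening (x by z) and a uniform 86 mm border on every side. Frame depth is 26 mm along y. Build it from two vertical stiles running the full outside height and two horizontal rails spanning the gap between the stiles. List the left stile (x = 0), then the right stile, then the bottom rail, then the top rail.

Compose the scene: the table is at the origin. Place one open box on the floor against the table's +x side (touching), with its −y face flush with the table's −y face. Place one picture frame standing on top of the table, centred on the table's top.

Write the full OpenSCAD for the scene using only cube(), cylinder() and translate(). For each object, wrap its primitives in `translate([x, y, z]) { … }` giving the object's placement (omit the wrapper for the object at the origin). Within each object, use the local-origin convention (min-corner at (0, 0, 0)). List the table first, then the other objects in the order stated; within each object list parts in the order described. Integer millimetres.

translate([0, 0, 738]) cube([961, 802, 26]);
translate([56, 56, 0]) cube([86, 86, 738]);
translate([819, 56, 0]) cube([86, 86, 738]);
translate([56, 660, 0]) cube([86, 86, 738]);
translate([819, 660, 0]) cube([86, 86, 738]);
translate([961, 0, 0]) {
  cube([348, 500, 20]);
  translate([0, 0, 20]) cube([348, 20, 252]);
  translate([0, 480, 20]) cube([348, 20, 252]);
  translate([0, 20, 20]) cube([20, 460, 252]);
  translate([328, 20, 20]) cube([20, 460, 252]);
}
translate([310, 388, 764]) {
  cube([86, 26, 499]);
  translate([255, 0, 0]) cube([86, 26, 499]);
  translate([86, 0, 0]) cube([169, 26, 86]);
  translate([86, 0, 413]) cube([169, 26, 86]);
}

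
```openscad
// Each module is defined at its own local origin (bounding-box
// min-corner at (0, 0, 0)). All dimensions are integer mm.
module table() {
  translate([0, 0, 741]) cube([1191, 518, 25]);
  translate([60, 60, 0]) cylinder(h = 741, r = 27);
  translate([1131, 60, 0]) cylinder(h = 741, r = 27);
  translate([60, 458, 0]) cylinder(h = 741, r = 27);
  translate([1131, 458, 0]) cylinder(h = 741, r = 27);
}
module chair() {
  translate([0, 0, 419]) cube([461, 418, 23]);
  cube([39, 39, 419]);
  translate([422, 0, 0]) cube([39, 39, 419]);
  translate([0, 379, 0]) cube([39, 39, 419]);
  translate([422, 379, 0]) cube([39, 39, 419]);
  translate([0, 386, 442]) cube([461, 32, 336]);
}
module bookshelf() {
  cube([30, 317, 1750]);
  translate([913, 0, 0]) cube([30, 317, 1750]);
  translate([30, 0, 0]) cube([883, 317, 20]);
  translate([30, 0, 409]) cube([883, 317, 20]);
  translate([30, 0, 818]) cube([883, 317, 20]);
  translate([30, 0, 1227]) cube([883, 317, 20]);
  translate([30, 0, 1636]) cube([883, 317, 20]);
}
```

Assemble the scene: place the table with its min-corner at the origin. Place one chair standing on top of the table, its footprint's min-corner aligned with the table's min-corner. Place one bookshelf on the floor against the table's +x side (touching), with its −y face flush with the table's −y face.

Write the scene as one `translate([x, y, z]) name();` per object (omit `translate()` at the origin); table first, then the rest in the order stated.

table();
translate([0, 0, 766]) chair();
translate([1191, 0, 0]) bookshelf();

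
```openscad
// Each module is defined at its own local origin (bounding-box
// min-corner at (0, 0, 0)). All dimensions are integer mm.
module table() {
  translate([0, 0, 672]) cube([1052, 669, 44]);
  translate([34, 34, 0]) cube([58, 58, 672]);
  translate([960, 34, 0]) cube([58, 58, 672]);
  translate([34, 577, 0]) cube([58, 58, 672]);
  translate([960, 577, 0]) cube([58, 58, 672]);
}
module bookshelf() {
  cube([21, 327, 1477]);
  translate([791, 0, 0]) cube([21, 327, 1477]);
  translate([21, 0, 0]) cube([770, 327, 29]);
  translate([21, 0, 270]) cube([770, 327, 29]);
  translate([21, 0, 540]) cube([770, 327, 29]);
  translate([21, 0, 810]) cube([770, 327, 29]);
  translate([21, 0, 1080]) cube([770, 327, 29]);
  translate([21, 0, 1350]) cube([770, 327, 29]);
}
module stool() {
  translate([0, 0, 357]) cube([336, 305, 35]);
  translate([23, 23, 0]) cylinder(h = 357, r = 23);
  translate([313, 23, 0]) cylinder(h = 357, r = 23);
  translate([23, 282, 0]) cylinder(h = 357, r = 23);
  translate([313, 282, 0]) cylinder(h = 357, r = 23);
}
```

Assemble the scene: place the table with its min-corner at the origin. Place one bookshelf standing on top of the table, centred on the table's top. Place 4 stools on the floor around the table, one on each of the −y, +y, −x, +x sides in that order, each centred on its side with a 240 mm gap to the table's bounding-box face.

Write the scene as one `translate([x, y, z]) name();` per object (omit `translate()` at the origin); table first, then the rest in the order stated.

table();
translate([120, 171, 716]) bookshelf();
translate([358, -545, 0]) stool();
translate([358, 909, 0]) stool();
translate([-576, 182, 0]) stool();
translate([1292, 182, 0]) stool();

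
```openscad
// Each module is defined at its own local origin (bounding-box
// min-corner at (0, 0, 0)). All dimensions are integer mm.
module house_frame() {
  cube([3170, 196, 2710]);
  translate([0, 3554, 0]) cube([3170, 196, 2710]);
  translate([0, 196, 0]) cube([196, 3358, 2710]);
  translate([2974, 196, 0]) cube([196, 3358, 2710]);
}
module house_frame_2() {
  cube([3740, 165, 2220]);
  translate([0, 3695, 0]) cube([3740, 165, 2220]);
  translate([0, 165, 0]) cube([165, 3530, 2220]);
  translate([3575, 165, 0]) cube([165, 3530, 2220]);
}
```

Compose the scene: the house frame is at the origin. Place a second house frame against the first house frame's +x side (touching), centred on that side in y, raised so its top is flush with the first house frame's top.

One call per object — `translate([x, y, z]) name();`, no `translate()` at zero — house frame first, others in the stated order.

house_frame();
translate([3170, -55, 490]) house_frame_2();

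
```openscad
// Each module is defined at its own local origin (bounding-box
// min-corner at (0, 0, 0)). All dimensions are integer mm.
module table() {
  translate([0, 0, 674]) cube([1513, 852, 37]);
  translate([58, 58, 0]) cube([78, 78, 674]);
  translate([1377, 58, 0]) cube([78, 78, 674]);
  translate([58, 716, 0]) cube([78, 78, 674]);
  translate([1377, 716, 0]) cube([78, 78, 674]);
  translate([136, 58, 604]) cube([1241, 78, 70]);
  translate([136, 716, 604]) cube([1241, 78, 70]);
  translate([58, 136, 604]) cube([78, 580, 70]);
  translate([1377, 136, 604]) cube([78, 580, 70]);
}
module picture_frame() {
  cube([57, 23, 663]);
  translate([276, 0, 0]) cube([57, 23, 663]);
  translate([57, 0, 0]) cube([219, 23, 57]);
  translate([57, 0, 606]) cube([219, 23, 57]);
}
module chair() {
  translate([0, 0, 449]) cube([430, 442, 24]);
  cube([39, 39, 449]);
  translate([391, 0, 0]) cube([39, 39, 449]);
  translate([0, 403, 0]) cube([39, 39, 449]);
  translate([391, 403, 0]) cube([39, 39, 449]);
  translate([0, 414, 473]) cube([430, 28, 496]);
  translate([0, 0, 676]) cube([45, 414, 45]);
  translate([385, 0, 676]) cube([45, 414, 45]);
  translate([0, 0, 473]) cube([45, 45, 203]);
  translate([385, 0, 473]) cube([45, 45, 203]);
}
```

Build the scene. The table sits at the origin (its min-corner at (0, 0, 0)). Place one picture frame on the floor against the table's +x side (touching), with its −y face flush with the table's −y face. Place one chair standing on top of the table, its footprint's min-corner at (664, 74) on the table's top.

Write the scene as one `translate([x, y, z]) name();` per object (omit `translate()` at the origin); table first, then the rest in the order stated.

table();
translate([1513, 0, 0]) picture_frame();
translate([664, 74, 711]) chair();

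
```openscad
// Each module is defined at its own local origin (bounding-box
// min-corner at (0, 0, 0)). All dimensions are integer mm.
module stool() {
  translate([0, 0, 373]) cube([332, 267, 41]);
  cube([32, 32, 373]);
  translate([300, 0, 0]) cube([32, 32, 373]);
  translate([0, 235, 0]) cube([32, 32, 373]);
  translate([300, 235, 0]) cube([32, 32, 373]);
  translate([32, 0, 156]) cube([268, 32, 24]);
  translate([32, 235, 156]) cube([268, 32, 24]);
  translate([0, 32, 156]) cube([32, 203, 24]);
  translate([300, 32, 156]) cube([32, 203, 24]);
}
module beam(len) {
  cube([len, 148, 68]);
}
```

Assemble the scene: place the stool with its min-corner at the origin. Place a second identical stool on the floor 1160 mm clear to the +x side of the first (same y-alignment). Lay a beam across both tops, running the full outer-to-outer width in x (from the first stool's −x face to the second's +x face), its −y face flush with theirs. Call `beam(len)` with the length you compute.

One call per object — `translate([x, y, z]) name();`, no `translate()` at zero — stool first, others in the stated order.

stool();
translate([1492, 0, 0]) stool();
translate([0, 0, 414]) beam(1824);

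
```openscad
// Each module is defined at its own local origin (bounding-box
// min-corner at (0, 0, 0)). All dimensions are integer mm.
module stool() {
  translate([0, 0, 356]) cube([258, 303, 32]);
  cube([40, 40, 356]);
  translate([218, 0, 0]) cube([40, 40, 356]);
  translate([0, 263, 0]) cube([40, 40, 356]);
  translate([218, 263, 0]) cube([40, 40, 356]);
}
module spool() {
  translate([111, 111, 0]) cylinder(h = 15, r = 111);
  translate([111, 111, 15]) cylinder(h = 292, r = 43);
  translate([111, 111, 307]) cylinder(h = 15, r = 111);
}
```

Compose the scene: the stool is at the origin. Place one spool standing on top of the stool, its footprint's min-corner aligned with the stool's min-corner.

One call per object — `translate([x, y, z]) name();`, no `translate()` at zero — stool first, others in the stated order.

stool();
translate([0, 0, 388]) spool();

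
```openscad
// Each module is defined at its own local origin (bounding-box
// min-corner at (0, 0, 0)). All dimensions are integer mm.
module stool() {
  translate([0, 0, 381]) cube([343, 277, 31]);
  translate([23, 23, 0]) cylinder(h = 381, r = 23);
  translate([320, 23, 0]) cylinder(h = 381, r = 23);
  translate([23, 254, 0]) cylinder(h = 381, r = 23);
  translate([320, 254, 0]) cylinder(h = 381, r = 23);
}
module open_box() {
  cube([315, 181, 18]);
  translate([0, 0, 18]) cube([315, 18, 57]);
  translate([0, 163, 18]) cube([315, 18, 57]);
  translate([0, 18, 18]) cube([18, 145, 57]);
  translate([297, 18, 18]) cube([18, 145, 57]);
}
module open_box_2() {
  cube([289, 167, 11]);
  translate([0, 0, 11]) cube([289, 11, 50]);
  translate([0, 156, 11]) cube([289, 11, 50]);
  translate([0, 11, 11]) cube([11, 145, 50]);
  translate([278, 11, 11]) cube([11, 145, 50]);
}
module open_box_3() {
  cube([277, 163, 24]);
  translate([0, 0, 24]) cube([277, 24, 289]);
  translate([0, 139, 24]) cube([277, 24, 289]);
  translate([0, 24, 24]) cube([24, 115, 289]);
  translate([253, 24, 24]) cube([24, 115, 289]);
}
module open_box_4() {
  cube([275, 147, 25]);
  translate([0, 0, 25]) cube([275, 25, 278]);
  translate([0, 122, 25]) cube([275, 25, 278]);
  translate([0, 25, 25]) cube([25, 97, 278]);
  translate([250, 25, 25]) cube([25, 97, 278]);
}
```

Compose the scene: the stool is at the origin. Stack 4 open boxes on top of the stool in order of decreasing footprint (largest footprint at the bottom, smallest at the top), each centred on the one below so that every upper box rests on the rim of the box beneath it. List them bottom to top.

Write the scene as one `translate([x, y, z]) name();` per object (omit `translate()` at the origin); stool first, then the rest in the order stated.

stool();
translate([14, 48, 412]) open_box();
translate([27, 55, 487]) open_box_2();
translate([33, 57, 548]) open_box_3();
translate([34, 65, 861]) open_box_4();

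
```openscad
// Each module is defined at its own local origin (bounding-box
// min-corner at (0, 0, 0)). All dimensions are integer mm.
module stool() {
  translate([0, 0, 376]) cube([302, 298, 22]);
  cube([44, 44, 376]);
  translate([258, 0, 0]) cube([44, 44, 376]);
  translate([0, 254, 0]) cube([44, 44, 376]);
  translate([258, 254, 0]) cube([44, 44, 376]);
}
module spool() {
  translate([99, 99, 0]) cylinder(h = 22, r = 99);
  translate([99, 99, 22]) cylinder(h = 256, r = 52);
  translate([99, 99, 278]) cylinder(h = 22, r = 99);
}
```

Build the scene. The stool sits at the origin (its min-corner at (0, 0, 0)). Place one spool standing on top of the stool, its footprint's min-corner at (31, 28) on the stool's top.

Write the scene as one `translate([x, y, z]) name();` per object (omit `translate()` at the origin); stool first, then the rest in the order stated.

stool();
translate([31, 28, 398]) spool();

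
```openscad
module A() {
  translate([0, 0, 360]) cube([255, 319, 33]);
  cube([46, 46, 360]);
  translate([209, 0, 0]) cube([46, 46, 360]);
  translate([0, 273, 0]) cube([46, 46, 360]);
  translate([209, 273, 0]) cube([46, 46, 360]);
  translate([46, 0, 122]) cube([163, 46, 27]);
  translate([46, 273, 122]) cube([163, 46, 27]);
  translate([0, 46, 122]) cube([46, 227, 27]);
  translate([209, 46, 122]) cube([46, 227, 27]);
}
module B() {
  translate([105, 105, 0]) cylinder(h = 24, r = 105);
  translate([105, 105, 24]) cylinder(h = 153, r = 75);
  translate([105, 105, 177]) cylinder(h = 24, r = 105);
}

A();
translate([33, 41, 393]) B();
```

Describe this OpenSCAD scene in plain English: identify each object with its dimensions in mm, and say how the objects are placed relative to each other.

A is a four-legged stool. The seat is a 255×319×33 mm slab whose top surface is at z = 393 mm; four square legs, each 46×46 mm in cross-section, run from the floor (z = 0) to the underside of the seat, each flush with a corner of the seat. Four stretchers, 46 mm wide and 27 mm tall, connect adjacent legs with their undersides at z = 122 mm, each running between the inner faces of the legs it joins and aligned with the legs' outer faces on the other axis.

B is a spool: two coaxial disc flanges of radius 105 mm and thickness 24 mm, joined by a core cylinder of radius 75 mm and height 153 mm. The lower flange rests on z = 0 and the three cylinders share a vertical axis.

The spool is on top of the stool.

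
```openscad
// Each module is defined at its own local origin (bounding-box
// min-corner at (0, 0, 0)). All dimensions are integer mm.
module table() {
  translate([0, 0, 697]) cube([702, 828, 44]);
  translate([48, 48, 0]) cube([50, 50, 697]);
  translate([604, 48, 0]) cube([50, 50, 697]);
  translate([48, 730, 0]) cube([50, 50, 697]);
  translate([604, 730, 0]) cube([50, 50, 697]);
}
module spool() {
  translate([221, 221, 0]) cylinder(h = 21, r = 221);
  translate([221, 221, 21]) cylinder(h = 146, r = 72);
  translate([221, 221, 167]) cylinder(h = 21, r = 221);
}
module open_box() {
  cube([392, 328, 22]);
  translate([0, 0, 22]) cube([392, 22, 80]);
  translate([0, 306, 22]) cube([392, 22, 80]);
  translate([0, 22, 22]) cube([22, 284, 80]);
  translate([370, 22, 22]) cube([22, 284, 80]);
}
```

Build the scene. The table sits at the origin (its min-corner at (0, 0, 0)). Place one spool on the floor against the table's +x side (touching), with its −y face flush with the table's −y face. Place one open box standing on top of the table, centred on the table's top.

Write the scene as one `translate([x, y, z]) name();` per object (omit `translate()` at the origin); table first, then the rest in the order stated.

table();
translate([702, 0, 0]) spool();
translate([155, 250, 741]) open_box();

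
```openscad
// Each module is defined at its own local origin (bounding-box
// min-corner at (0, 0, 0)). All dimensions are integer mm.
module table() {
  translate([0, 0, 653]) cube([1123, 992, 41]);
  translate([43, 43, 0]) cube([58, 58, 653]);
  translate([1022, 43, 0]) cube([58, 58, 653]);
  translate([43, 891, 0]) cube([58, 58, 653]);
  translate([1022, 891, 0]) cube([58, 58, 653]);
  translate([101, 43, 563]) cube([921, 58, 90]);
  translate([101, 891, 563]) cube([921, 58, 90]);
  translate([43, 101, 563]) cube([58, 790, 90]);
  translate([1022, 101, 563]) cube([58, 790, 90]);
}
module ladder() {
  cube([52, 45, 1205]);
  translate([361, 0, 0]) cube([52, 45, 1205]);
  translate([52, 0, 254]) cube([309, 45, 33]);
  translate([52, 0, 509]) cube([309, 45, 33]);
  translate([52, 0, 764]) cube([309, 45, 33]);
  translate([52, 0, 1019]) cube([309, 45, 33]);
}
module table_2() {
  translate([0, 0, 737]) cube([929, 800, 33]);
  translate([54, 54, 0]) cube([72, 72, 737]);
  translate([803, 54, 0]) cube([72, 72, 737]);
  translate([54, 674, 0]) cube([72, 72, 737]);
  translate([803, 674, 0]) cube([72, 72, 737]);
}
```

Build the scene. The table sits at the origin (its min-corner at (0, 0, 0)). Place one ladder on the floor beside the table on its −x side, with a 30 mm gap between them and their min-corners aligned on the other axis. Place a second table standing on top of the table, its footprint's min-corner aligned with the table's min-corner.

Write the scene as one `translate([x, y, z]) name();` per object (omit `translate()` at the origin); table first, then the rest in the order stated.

table();
translate([-443, 0, 0]) ladder();
translate([0, 0, 694]) table_2();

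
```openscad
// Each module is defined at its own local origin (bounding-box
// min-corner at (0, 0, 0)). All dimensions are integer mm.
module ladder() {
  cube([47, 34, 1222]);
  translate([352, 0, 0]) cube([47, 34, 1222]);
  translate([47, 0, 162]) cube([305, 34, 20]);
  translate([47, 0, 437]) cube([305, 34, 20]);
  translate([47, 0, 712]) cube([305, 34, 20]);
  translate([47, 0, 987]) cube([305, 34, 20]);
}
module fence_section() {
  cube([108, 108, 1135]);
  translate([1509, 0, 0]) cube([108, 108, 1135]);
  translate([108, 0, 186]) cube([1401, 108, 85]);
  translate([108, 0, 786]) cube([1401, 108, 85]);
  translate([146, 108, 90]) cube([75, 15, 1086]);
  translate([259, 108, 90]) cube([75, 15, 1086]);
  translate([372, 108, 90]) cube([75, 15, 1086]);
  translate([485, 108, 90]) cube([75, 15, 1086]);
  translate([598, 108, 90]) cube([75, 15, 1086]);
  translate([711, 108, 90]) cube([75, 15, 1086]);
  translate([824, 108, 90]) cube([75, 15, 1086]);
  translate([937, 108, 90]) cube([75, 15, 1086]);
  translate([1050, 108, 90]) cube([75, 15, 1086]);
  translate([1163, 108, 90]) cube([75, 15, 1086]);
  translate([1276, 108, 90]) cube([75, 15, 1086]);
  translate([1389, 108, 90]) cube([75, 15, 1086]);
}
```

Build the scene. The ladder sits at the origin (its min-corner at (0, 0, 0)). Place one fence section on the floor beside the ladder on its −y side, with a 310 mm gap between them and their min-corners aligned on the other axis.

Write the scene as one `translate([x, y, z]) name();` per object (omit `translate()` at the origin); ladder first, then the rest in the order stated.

ladder();
translate([0, -433, 0]) fence_section();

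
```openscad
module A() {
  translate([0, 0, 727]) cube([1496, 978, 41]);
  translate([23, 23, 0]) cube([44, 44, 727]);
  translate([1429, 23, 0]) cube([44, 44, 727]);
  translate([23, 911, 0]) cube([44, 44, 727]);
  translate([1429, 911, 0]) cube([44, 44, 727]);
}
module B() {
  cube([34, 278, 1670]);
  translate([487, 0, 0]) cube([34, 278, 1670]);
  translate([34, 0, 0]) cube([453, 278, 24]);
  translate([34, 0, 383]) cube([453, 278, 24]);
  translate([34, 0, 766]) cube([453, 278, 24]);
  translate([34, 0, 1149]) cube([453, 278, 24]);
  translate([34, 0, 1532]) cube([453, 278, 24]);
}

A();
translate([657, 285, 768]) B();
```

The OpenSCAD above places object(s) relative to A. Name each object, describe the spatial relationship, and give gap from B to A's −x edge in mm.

The bookshelf's min-x is at 657; the table's min-x is 0; gap = 657 mm.

A is a table. B is a bookshelf. The bookshelf is on top of the table. The gap from the bookshelf to the table's −x edge is 657 mm.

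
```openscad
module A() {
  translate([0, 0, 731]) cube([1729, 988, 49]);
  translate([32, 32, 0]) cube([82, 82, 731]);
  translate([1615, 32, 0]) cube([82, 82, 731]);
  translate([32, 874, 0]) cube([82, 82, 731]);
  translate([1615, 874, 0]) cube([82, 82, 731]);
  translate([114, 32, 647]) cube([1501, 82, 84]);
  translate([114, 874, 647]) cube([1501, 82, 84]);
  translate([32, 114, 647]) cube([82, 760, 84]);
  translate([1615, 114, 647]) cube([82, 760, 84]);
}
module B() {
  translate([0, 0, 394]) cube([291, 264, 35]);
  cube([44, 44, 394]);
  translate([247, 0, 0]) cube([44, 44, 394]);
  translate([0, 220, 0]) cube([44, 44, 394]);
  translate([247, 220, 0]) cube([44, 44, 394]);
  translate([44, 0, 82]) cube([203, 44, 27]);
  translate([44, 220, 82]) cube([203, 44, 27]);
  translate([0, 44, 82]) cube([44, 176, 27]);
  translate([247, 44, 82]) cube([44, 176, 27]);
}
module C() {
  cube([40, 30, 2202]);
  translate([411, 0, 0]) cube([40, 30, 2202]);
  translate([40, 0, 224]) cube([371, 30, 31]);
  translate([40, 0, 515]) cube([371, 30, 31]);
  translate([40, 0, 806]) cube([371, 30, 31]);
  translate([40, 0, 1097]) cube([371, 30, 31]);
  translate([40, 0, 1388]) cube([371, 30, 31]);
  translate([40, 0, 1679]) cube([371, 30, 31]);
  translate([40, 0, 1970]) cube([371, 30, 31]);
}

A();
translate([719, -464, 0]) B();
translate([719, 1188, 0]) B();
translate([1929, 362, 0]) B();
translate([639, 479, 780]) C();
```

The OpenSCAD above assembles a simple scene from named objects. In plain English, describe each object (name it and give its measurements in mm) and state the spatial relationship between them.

A is a rectangular dining table. The top is 1729×988×49 mm with its upper surface at z = 780 mm. It stands on four 82×82 mm square legs, each inset 32 mm from the nearest pair of top edges, running from the floor to the underside of the top. Four apron rails, 82 mm thick and 84 mm tall, run between adjacent legs with their top edges flush with the underside of the top and their outer faces flush with the legs' outer faces.

B is a four-legged stool. The seat is a 291×264×35 mm slab whose top surface is at z = 429 mm; four square legs, each 44×44 mm in cross-section, run from the floor (z = 0) to the underside of the seat, each flush with a corner of the seat. Four stretchers, 44 mm wide and 27 mm tall, connect adjacent legs with their undersides at z = 82 mm, each running between the inner faces of the legs it joins and aligned with the legs' outer faces on the other axis.

C is a straight ladder. Two 40×30 mm vertical rails, 2202 mm tall, stand 451 mm apart (outside-to-outside) with their front faces coplanar on the −y side. 7 rungs, each 30 mm deep and 31 mm tall, span between the inner faces of the rails, front faces flush with the rails. The lowest rung's underside is at z = 224 mm and rungs are spaced 291 mm apart (underside to underside).

Three stools sit around the table at the −y, +y, +x sides. The ladder is on top of the table, centred.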